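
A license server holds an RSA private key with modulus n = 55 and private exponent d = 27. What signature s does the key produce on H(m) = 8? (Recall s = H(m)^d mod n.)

2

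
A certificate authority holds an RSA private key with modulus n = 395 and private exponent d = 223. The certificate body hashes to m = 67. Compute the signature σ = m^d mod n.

Squares mod 395: m^1≡67, m^2≡144, m^4≡196, m^8≡101, m^16≡326, m^32≡21, m^64≡46, m^128≡141
223 = 128 + 64 + 16 + 8 + 4 + 2 + 1, so m^223 ≡ 141·46·326·101·196·144·67 ≡ 223 (mod 395)

223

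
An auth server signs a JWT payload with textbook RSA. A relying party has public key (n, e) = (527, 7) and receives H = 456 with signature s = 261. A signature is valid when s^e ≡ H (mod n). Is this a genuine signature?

s^7 mod 527 = 456
456 = H, so the signature checks out.

genuine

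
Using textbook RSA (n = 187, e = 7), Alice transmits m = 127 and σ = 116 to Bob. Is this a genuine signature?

forged

σ^2 ≡ 116^2 = 13456 ≡ 179
σ^4 ≡ 179^2 = 32041 ≡ 64
7 = 4 + 2 + 1, so σ^7 ≡ 64·179·116 ≡ 74 (mod 187)
74 ≠ 127, so verification fails.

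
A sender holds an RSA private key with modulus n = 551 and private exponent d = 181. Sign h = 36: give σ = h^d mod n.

112

h^2 ≡ 36^2 = 1296 ≡ 194
h^4 ≡ 194^2 = 37636 ≡ 168
h^8 ≡ 168^2 = 28224 ≡ 123
h^16 ≡ 123^2 = 15129 ≡ 252
h^32 ≡ 252^2 = 63504 ≡ 139
h^64 ≡ 139^2 = 19321 ≡ 36
h^128 ≡ 36^2 = 1296 ≡ 194
181 = 128 + 32 + 16 + 4 + 1, so h^181 ≡ 194·139·252·168·36 ≡ 112 (mod 551)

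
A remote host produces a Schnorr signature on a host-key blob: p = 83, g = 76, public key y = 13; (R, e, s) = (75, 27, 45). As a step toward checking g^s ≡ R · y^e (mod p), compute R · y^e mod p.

6

Squares mod 83: 13^1≡13, 13^2≡3, 13^4≡9, 13^8≡81, 13^16≡4
27 = 16 + 8 + 2 + 1, so 13^27 ≡ 4·81·3·13 ≡ 20 (mod 83)
R · y^e ≡ 75·20 = 1500 ≡ 6 (mod 83)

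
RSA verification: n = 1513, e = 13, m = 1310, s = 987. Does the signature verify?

Squares mod 1513: s^1≡987, s^2≡1310, s^4≡358, s^8≡1072
13 = 8 + 4 + 1, so s^13 ≡ 1072·358·987 ≡ 1310 (mod 1513)
1310 = m, so the signature checks out.

verifies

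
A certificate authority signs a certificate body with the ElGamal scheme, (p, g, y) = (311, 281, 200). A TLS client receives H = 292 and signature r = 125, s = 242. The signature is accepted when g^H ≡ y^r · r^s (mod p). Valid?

no

Left side g^H mod p:
281^2 = 78961 ≡ 278
281^4 ≡ 278^2 = 77284 ≡ 156
281^8 ≡ 156^2 = 24336 ≡ 78
281^16 ≡ 78^2 = 6084 ≡ 175
281^32 ≡ 175^2 = 30625 ≡ 147
281^64 ≡ 147^2 = 21609 ≡ 150
281^128 ≡ 150^2 = 22500 ≡ 108
281^256 ≡ 108^2 = 11664 ≡ 157
292 = 256 + 32 + 4, so 281^292 ≡ 157·147·156 ≡ 188 (mod 311)
Right side y^r · r^s mod p:
200^2 = 40000 ≡ 192
200^4 ≡ 192^2 = 36864 ≡ 166
200^8 ≡ 166^2 = 27556 ≡ 188
200^16 ≡ 188^2 = 35344 ≡ 201
200^32 ≡ 201^2 = 40401 ≡ 282
200^64 ≡ 282^2 = 79524 ≡ 219
125 = 64 + 32 + 16 + 8 + 4 + 1, so 200^125 ≡ 219·282·201·188·166·200 ≡ 47 (mod 311)
125^2 = 15625 ≡ 75
125^4 ≡ 75^2 = 5625 ≡ 27
125^8 ≡ 27^2 = 729 ≡ 107
125^16 ≡ 107^2 = 11449 ≡ 253
125^32 ≡ 253^2 = 64009 ≡ 254
125^64 ≡ 254^2 = 64516 ≡ 139
125^128 ≡ 139^2 = 19321 ≡ 39
242 = 128 + 64 + 32 + 16 + 2, so 125^242 ≡ 39·139·254·253·75 ≡ 237 (mod 311)
47·237 = 11139 ≡ 254 (mod 311)
188 ≠ 254, so verification fails.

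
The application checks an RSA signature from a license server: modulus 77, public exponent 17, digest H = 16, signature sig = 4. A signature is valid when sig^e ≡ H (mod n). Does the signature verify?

verifies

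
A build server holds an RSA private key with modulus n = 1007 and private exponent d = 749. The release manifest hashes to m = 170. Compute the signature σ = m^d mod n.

Squares mod 1007: m^1≡170, m^2≡704, m^4≡172, m^8≡381, m^16≡153, m^32≡248, m^64≡77, m^128≡894, m^256≡685, m^512≡970
749 = 512 + 128 + 64 + 32 + 8 + 4 + 1, so m^749 ≡ 970·894·77·248·381·172·170 ≡ 626 (mod 1007)

626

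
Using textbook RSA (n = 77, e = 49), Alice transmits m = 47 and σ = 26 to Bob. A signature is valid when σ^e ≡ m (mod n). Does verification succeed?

passes

σ^49 mod 77 = 47
Since 47 equals the digest 47, verification succeeds.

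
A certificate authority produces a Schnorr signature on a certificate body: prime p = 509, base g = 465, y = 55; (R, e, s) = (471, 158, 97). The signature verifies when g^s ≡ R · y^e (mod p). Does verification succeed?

passes

g^s mod p:
465^97 mod 509 = 207
R · y^e mod p:
55^158 mod 509 = 383
471·383 = 180393 ≡ 207 (mod 509)
207 ≡ 207 (mod 509); signature holds.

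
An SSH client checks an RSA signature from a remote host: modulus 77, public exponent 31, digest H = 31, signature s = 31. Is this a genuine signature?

genuine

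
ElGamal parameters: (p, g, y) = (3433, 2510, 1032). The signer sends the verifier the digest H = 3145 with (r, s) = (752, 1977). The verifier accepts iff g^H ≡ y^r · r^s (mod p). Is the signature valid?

valid

Left side g^H mod p:
2510^3145 mod 3433 = 729
Right side y^r · r^s mod p:
1032^752 mod 3433 = 1817
752^1977 mod 3433 = 2313
1817·2313 = 4202721 ≡ 729 (mod 3433)
729 ≡ 729 (mod 3433), so the signature is genuine.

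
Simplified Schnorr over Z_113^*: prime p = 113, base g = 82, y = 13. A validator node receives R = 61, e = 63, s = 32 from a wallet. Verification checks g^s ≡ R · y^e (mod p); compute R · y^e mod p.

28

13^2 = 169 ≡ 56
13^4 ≡ 56^2 = 3136 ≡ 85
13^8 ≡ 85^2 = 7225 ≡ 106
13^16 ≡ 106^2 = 11236 ≡ 49
13^32 ≡ 49^2 = 2401 ≡ 28
63 = 32 + 16 + 8 + 4 + 2 + 1, so 13^63 ≡ 28·49·106·85·56·13 ≡ 69 (mod 113)
R · y^e ≡ 61·69 = 4209 ≡ 28 (mod 113)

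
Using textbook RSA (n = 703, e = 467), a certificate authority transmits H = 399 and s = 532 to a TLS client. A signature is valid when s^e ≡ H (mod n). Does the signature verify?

s^2 ≡ 532^2 = 283024 ≡ 418
s^4 ≡ 418^2 = 174724 ≡ 380
s^8 ≡ 380^2 = 144400 ≡ 285
s^16 ≡ 285^2 = 81225 ≡ 380
s^32 ≡ 380^2 = 144400 ≡ 285
s^64 ≡ 285^2 = 81225 ≡ 380
s^128 ≡ 380^2 = 144400 ≡ 285
s^256 ≡ 285^2 = 81225 ≡ 380
467 = 256 + 128 + 64 + 16 + 2 + 1, so s^467 ≡ 380·285·380·380·418·532 ≡ 304 (mod 703)
The recovered value 304 does not match the digest 399.

does not verify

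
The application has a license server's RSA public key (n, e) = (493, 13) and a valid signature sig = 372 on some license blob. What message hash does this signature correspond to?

Squares mod 493: sig^1≡372, sig^2≡344, sig^4≡16, sig^8≡256
13 = 8 + 4 + 1, so sig^13 ≡ 256·16·372 ≡ 342 (mod 493)

342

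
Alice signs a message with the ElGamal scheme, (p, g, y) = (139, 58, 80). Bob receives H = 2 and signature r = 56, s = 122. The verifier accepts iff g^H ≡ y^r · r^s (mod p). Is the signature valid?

Left side g^H mod p:
58^2 = 3364 ≡ 28
Right side y^r · r^s mod p:
80^2 = 6400 ≡ 6
80^4 ≡ 6^2 = 36
80^8 ≡ 36^2 = 1296 ≡ 45
80^16 ≡ 45^2 = 2025 ≡ 79
80^32 ≡ 79^2 = 6241 ≡ 125
56 = 32 + 16 + 8, so 80^56 ≡ 125·79·45 ≡ 131 (mod 139)
56^2 = 3136 ≡ 78
56^4 ≡ 78^2 = 6084 ≡ 107
56^8 ≡ 107^2 = 11449 ≡ 51
56^16 ≡ 51^2 = 2601 ≡ 99
56^32 ≡ 99^2 = 9801 ≡ 71
56^64 ≡ 71^2 = 5041 ≡ 37
122 = 64 + 32 + 16 + 8 + 2, so 56^122 ≡ 37·71·99·51·78 ≡ 66 (mod 139)
131·66 = 8646 ≡ 28 (mod 139)
28 ≡ 28 (mod 139), so the signature is genuine.

valid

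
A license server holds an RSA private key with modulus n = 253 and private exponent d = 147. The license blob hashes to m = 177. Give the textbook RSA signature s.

78

m^2 ≡ 177^2 = 31329 ≡ 210
m^4 ≡ 210^2 = 44100 ≡ 78
m^8 ≡ 78^2 = 6084 ≡ 12
m^16 ≡ 12^2 = 144
m^32 ≡ 144^2 = 20736 ≡ 243
m^64 ≡ 243^2 = 59049 ≡ 100
m^128 ≡ 100^2 = 10000 ≡ 133
147 = 128 + 16 + 2 + 1, so m^147 ≡ 133·144·210·177 ≡ 78 (mod 253)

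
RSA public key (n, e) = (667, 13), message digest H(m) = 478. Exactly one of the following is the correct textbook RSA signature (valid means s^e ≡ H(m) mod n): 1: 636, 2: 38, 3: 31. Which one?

3

Candidate 1: Squares mod 667: 636^1≡636, 636^2≡294, 636^4≡393, 636^8≡372; 13 = 8 + 4 + 1, so 636^13 ≡ 372·393·636 ≡ 189 (mod 667)
Candidate 2: Squares mod 667: 38^1≡38, 38^2≡110, 38^4≡94, 38^8≡165; 13 = 8 + 4 + 1, so 38^13 ≡ 165·94·38 ≡ 419 (mod 667)
Candidate 3: Squares mod 667: 31^1≡31, 31^2≡294, 31^4≡393, 31^8≡372; 13 = 8 + 4 + 1, so 31^13 ≡ 372·393·31 ≡ 478 (mod 667)
  → matches H(m) = 478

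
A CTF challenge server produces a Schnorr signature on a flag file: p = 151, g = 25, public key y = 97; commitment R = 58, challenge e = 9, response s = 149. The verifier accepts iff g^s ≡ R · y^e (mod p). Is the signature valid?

valid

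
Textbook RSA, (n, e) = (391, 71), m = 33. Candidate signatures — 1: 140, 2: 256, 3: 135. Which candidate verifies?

Candidate 1: Squares mod 391: 140^1≡140, 140^2≡50, 140^4≡154, 140^8≡256, 140^16≡239, 140^32≡35, 140^64≡52; 71 = 64 + 4 + 2 + 1, so 140^71 ≡ 52·154·50·140 ≡ 285 (mod 391)
Candidate 2: Squares mod 391: 256^1≡256, 256^2≡239, 256^4≡35, 256^8≡52, 256^16≡358, 256^32≡307, 256^64≡18; 71 = 64 + 4 + 2 + 1, so 256^71 ≡ 18·35·239·256 ≡ 358 (mod 391)
Candidate 3: Squares mod 391: 135^1≡135, 135^2≡239, 135^4≡35, 135^8≡52, 135^16≡358, 135^32≡307, 135^64≡18; 71 = 64 + 4 + 2 + 1, so 135^71 ≡ 18·35·239·135 ≡ 33 (mod 391)
  → matches m = 33

3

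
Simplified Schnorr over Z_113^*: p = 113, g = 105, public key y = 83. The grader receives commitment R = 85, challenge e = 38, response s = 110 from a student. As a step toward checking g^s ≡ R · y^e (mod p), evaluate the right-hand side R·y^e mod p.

83^2 = 6889 ≡ 109
83^4 ≡ 109^2 = 11881 ≡ 16
83^8 ≡ 16^2 = 256 ≡ 30
83^16 ≡ 30^2 = 900 ≡ 109
83^32 ≡ 109^2 = 11881 ≡ 16
38 = 32 + 4 + 2, so 83^38 ≡ 16·16·109 ≡ 106 (mod 113)
R · y^e ≡ 85·106 = 9010 ≡ 83 (mod 113)

83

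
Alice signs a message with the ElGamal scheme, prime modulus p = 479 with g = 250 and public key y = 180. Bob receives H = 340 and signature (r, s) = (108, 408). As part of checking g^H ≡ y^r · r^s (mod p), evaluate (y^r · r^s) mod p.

184

180^2 = 32400 ≡ 307
180^4 ≡ 307^2 = 94249 ≡ 365
180^8 ≡ 365^2 = 133225 ≡ 63
180^16 ≡ 63^2 = 3969 ≡ 137
180^32 ≡ 137^2 = 18769 ≡ 88
180^64 ≡ 88^2 = 7744 ≡ 80
108 = 64 + 32 + 8 + 4, so 180^108 ≡ 80·88·63·365 ≡ 44 (mod 479)
108^2 = 11664 ≡ 168
108^4 ≡ 168^2 = 28224 ≡ 442
108^8 ≡ 442^2 = 195364 ≡ 411
108^16 ≡ 411^2 = 168921 ≡ 313
108^32 ≡ 313^2 = 97969 ≡ 253
108^64 ≡ 253^2 = 64009 ≡ 302
108^128 ≡ 302^2 = 91204 ≡ 194
108^256 ≡ 194^2 = 37636 ≡ 274
408 = 256 + 128 + 16 + 8, so 108^408 ≡ 274·194·313·411 ≡ 309 (mod 479)
y^r · r^s ≡ 44·309 = 13596 ≡ 184 (mod 479)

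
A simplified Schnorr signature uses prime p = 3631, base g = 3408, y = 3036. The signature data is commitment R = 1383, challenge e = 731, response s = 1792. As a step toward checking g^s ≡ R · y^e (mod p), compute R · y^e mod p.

3208

3036^731 mod 3631 = 3229
R · y^e ≡ 1383·3229 = 4465707 ≡ 3208 (mod 3631)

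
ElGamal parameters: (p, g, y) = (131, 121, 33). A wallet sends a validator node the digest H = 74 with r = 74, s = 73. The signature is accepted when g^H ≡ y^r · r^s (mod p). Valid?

Left side g^H mod p:
121^2 = 14641 ≡ 100
121^4 ≡ 100^2 = 10000 ≡ 44
121^8 ≡ 44^2 = 1936 ≡ 102
121^16 ≡ 102^2 = 10404 ≡ 55
121^32 ≡ 55^2 = 3025 ≡ 12
121^64 ≡ 12^2 = 144 ≡ 13
74 = 64 + 8 + 2, so 121^74 ≡ 13·102·100 ≡ 28 (mod 131)
Right side y^r · r^s mod p:
33^2 = 1089 ≡ 41
33^4 ≡ 41^2 = 1681 ≡ 109
33^8 ≡ 109^2 = 11881 ≡ 91
33^16 ≡ 91^2 = 8281 ≡ 28
33^32 ≡ 28^2 = 784 ≡ 129
33^64 ≡ 129^2 = 16641 ≡ 4
74 = 64 + 8 + 2, so 33^74 ≡ 4·91·41 ≡ 121 (mod 131)
74^2 = 5476 ≡ 105
74^4 ≡ 105^2 = 11025 ≡ 21
74^8 ≡ 21^2 = 441 ≡ 48
74^16 ≡ 48^2 = 2304 ≡ 77
74^32 ≡ 77^2 = 5929 ≡ 34
74^64 ≡ 34^2 = 1156 ≡ 108
73 = 64 + 8 + 1, so 74^73 ≡ 108·48·74 ≡ 48 (mod 131)
121·48 = 5808 ≡ 44 (mod 131)
28 ≠ 44, so verification fails.

no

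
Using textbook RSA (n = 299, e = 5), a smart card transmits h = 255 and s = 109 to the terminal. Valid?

no

s^2 ≡ 109^2 = 11881 ≡ 220
s^4 ≡ 220^2 = 48400 ≡ 261
5 = 4 + 1, so s^5 ≡ 261·109 ≡ 44 (mod 299)
The recovered value 44 does not match the digest 255.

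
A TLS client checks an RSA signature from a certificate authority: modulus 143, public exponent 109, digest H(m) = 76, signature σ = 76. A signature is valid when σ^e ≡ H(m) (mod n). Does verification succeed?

passes

σ^2 ≡ 76^2 = 5776 ≡ 56
σ^4 ≡ 56^2 = 3136 ≡ 133
σ^8 ≡ 133^2 = 17689 ≡ 100
σ^16 ≡ 100^2 = 10000 ≡ 133
σ^32 ≡ 133^2 = 17689 ≡ 100
σ^64 ≡ 100^2 = 10000 ≡ 133
109 = 64 + 32 + 8 + 4 + 1, so σ^109 ≡ 133·100·100·133·76 ≡ 76 (mod 143)
76 = H(m), so the signature checks out.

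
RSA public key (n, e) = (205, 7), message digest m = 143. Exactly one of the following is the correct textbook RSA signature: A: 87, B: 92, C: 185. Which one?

Candidate A: Squares mod 205: 87^1≡87, 87^2≡189, 87^4≡51; 7 = 4 + 2 + 1, so 87^7 ≡ 51·189·87 ≡ 143 (mod 205)
  → matches m = 143
Candidate B: Squares mod 205: 92^1≡92, 92^2≡59, 92^4≡201; 7 = 4 + 2 + 1, so 92^7 ≡ 201·59·92 ≡ 18 (mod 205)
Candidate C: Squares mod 205: 185^1≡185, 185^2≡195, 185^4≡100; 7 = 4 + 2 + 1, so 185^7 ≡ 100·195·185 ≡ 115 (mod 205)

A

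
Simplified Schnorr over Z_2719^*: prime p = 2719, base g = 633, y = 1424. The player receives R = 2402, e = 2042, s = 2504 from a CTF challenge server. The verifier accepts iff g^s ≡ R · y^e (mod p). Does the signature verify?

does not verify

g^s mod p:
633^2 = 400689 ≡ 996
633^4 ≡ 996^2 = 992016 ≡ 2300
633^8 ≡ 2300^2 = 5290000 ≡ 1545
633^16 ≡ 1545^2 = 2387025 ≡ 2462
633^32 ≡ 2462^2 = 6061444 ≡ 793
633^64 ≡ 793^2 = 628849 ≡ 760
633^128 ≡ 760^2 = 577600 ≡ 1172
633^256 ≡ 1172^2 = 1373584 ≡ 489
633^512 ≡ 489^2 = 239121 ≡ 2568
633^1024 ≡ 2568^2 = 6594624 ≡ 1049
633^2048 ≡ 1049^2 = 1100401 ≡ 1925
2504 = 2048 + 256 + 128 + 64 + 8, so 633^2504 ≡ 1925·489·1172·760·1545 ≡ 1562 (mod 2719)
R · y^e mod p:
1424^2 = 2027776 ≡ 2121
1424^4 ≡ 2121^2 = 4498641 ≡ 1415
1424^8 ≡ 1415^2 = 2002225 ≡ 1041
1424^16 ≡ 1041^2 = 1083681 ≡ 1519
1424^32 ≡ 1519^2 = 2307361 ≡ 1649
1424^64 ≡ 1649^2 = 2719201 ≡ 201
1424^128 ≡ 201^2 = 40401 ≡ 2335
1424^256 ≡ 2335^2 = 5452225 ≡ 630
1424^512 ≡ 630^2 = 396900 ≡ 2645
1424^1024 ≡ 2645^2 = 6996025 ≡ 38
2042 = 1024 + 512 + 256 + 128 + 64 + 32 + 16 + 8 + 2, so 1424^2042 ≡ 38·2645·630·2335·201·1649·1519·1041·2121 ≡ 991 (mod 2719)
2402·991 = 2380382 ≡ 1257 (mod 2719)
1562 ≠ 1257; the check fails.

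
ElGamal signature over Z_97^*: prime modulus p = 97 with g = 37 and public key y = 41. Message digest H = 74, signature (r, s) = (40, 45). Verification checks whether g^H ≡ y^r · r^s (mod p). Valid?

no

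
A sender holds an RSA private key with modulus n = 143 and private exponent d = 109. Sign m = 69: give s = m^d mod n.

4

m^2 ≡ 69^2 = 4761 ≡ 42
m^4 ≡ 42^2 = 1764 ≡ 48
m^8 ≡ 48^2 = 2304 ≡ 16
m^16 ≡ 16^2 = 256 ≡ 113
m^32 ≡ 113^2 = 12769 ≡ 42
m^64 ≡ 42^2 = 1764 ≡ 48
109 = 64 + 32 + 8 + 4 + 1, so m^109 ≡ 48·42·16·48·69 ≡ 4 (mod 143)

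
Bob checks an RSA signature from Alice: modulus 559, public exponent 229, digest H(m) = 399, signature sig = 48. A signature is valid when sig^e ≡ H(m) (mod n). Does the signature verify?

verifies

sig^2 ≡ 48^2 = 2304 ≡ 68
sig^4 ≡ 68^2 = 4624 ≡ 152
sig^8 ≡ 152^2 = 23104 ≡ 185
sig^16 ≡ 185^2 = 34225 ≡ 126
sig^32 ≡ 126^2 = 15876 ≡ 224
sig^64 ≡ 224^2 = 50176 ≡ 425
sig^128 ≡ 425^2 = 180625 ≡ 68
229 = 128 + 64 + 32 + 4 + 1, so sig^229 ≡ 68·425·224·152·48 ≡ 399 (mod 559)
Since 399 equals the digest 399, verification succeeds.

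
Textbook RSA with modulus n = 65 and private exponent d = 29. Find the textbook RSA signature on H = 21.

H^29 mod 65 = 21

21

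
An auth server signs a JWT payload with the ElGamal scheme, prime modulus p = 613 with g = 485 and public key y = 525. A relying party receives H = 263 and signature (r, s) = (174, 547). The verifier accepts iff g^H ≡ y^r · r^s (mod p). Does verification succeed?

Left side g^H mod p:
485^2 = 235225 ≡ 446
485^4 ≡ 446^2 = 198916 ≡ 304
485^8 ≡ 304^2 = 92416 ≡ 466
485^16 ≡ 466^2 = 217156 ≡ 154
485^32 ≡ 154^2 = 23716 ≡ 422
485^64 ≡ 422^2 = 178084 ≡ 314
485^128 ≡ 314^2 = 98596 ≡ 516
485^256 ≡ 516^2 = 266256 ≡ 214
263 = 256 + 4 + 2 + 1, so 485^263 ≡ 214·304·446·485 ≡ 581 (mod 613)
Right side y^r · r^s mod p:
525^2 = 275625 ≡ 388
525^4 ≡ 388^2 = 150544 ≡ 359
525^8 ≡ 359^2 = 128881 ≡ 151
525^16 ≡ 151^2 = 22801 ≡ 120
525^32 ≡ 120^2 = 14400 ≡ 301
525^64 ≡ 301^2 = 90601 ≡ 490
525^128 ≡ 490^2 = 240100 ≡ 417
174 = 128 + 32 + 8 + 4 + 2, so 525^174 ≡ 417·301·151·359·388 ≡ 365 (mod 613)
174^2 = 30276 ≡ 239
174^4 ≡ 239^2 = 57121 ≡ 112
174^8 ≡ 112^2 = 12544 ≡ 284
174^16 ≡ 284^2 = 80656 ≡ 353
174^32 ≡ 353^2 = 124609 ≡ 170
174^64 ≡ 170^2 = 28900 ≡ 89
174^128 ≡ 89^2 = 7921 ≡ 565
174^256 ≡ 565^2 = 319225 ≡ 465
174^512 ≡ 465^2 = 216225 ≡ 449
547 = 512 + 32 + 2 + 1, so 174^547 ≡ 449·170·239·174 ≡ 99 (mod 613)
365·99 = 36135 ≡ 581 (mod 613)
581 ≡ 581 (mod 613), so the signature is genuine.

passes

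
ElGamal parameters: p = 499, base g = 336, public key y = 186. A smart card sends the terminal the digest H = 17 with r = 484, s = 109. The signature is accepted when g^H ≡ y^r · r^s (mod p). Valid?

no

Left side g^H mod p:
336^2 = 112896 ≡ 122
336^4 ≡ 122^2 = 14884 ≡ 413
336^8 ≡ 413^2 = 170569 ≡ 410
336^16 ≡ 410^2 = 168100 ≡ 436
17 = 16 + 1, so 336^17 ≡ 436·336 ≡ 289 (mod 499)
Right side y^r · r^s mod p:
186^2 = 34596 ≡ 165
186^4 ≡ 165^2 = 27225 ≡ 279
186^8 ≡ 279^2 = 77841 ≡ 496
186^16 ≡ 496^2 = 246016 ≡ 9
186^32 ≡ 9^2 = 81
186^64 ≡ 81^2 = 6561 ≡ 74
186^128 ≡ 74^2 = 5476 ≡ 486
186^256 ≡ 486^2 = 236196 ≡ 169
484 = 256 + 128 + 64 + 32 + 4, so 186^484 ≡ 169·486·74·81·279 ≡ 351 (mod 499)
484^2 = 234256 ≡ 225
484^4 ≡ 225^2 = 50625 ≡ 226
484^8 ≡ 226^2 = 51076 ≡ 178
484^16 ≡ 178^2 = 31684 ≡ 247
484^32 ≡ 247^2 = 61009 ≡ 131
484^64 ≡ 131^2 = 17161 ≡ 195
109 = 64 + 32 + 8 + 4 + 1, so 484^109 ≡ 195·131·178·226·484 ≡ 91 (mod 499)
351·91 = 31941 ≡ 5 (mod 499)
289 ≠ 5, so verification fails.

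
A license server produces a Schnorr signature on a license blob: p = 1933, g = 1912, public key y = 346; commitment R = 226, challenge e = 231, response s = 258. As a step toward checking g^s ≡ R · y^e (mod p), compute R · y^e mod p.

586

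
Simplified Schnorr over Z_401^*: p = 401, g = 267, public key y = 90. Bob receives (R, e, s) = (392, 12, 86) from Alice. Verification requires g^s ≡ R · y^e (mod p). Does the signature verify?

verifies

g^s mod p:
267^86 mod 401 = 373
R · y^e mod p:
90^12 mod 401 = 315
392·315 = 123480 ≡ 373 (mod 401)
373 ≡ 373 (mod 401); signature holds.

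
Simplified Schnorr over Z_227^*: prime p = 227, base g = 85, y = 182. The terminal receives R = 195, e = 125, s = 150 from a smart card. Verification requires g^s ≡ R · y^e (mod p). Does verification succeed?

fails

g^s mod p:
85^2 = 7225 ≡ 188
85^4 ≡ 188^2 = 35344 ≡ 159
85^8 ≡ 159^2 = 25281 ≡ 84
85^16 ≡ 84^2 = 7056 ≡ 19
85^32 ≡ 19^2 = 361 ≡ 134
85^64 ≡ 134^2 = 17956 ≡ 23
85^128 ≡ 23^2 = 529 ≡ 75
150 = 128 + 16 + 4 + 2, so 85^150 ≡ 75·19·159·188 ≡ 4 (mod 227)
R · y^e mod p:
182^2 = 33124 ≡ 209
182^4 ≡ 209^2 = 43681 ≡ 97
182^8 ≡ 97^2 = 9409 ≡ 102
182^16 ≡ 102^2 = 10404 ≡ 189
182^32 ≡ 189^2 = 35721 ≡ 82
182^64 ≡ 82^2 = 6724 ≡ 141
125 = 64 + 32 + 16 + 8 + 4 + 1, so 182^125 ≡ 141·82·189·102·97·182 ≡ 133 (mod 227)
195·133 = 25935 ≡ 57 (mod 227)
4 ≠ 57; the check fails.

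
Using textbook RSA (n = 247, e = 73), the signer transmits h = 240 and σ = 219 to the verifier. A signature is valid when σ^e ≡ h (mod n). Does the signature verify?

does not verify

Squares mod 247: σ^1≡219, σ^2≡43, σ^4≡120, σ^8≡74, σ^16≡42, σ^32≡35, σ^64≡237
73 = 64 + 8 + 1, so σ^73 ≡ 237·74·219 ≡ 219 (mod 247)
The recovered value 219 does not match the digest 240.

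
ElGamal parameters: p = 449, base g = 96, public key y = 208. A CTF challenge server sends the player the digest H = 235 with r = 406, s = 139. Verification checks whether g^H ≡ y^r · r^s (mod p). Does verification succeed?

fails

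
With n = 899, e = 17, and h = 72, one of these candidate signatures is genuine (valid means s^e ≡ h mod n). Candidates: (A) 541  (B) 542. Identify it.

A

Candidate A: 541^2 = 292681 ≡ 506; 541^4 ≡ 506^2 = 256036 ≡ 720; 541^8 ≡ 720^2 = 518400 ≡ 576; 541^16 ≡ 576^2 = 331776 ≡ 45; 17 = 16 + 1, so 541^17 ≡ 45·541 ≡ 72 (mod 899)
  → matches h = 72
Candidate B: 542^2 = 293764 ≡ 690; 542^4 ≡ 690^2 = 476100 ≡ 529; 542^8 ≡ 529^2 = 279841 ≡ 252; 542^16 ≡ 252^2 = 63504 ≡ 574; 17 = 16 + 1, so 542^17 ≡ 574·542 ≡ 54 (mod 899)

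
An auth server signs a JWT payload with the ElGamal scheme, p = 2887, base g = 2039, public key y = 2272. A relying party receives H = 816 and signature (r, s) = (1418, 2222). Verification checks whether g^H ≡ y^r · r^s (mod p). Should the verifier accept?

Left side g^H mod p:
Squares mod 2887: 2039^1≡2039, 2039^2≡241, 2039^4≡341, 2039^8≡801, 2039^16≡687, 2039^32≡1388, 2039^64≡915, 2039^128≡2882, 2039^256≡25, 2039^512≡625
816 = 512 + 256 + 32 + 16, so 2039^816 ≡ 625·25·1388·687 ≡ 2064 (mod 2887)
Right side y^r · r^s mod p:
Squares mod 2887: 2272^1≡2272, 2272^2≡28, 2272^4≡784, 2272^8≡2612, 2272^16≡563, 2272^32≡2286, 2272^64≡326, 2272^128≡2344, 2272^256≡375, 2272^512≡2049, 2272^1024≡703
1418 = 1024 + 256 + 128 + 8 + 2, so 2272^1418 ≡ 703·375·2344·2612·28 ≡ 2043 (mod 2887)
Squares mod 2887: 1418^1≡1418, 1418^2≡1372, 1418^4≡60, 1418^8≡713, 1418^16≡257, 1418^32≡2535, 1418^64≡2650, 1418^128≡1316, 1418^256≡2543, 1418^512≡2856, 1418^1024≡961, 1418^2048≡2568
2222 = 2048 + 128 + 32 + 8 + 4 + 2, so 1418^2222 ≡ 2568·1316·2535·713·60·1372 ≡ 878 (mod 2887)
2043·878 = 1793754 ≡ 927 (mod 2887)
2064 ≠ 927, so verification fails.

reject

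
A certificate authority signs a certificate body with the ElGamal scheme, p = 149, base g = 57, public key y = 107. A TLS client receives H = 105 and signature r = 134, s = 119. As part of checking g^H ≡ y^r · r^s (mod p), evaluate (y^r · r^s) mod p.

91

Squares mod 149: 107^1≡107, 107^2≡125, 107^4≡129, 107^8≡102, 107^16≡123, 107^32≡80, 107^64≡142, 107^128≡49
134 = 128 + 4 + 2, so 107^134 ≡ 49·129·125 ≡ 127 (mod 149)
Squares mod 149: 134^1≡134, 134^2≡76, 134^4≡114, 134^8≡33, 134^16≡46, 134^32≡30, 134^64≡6
119 = 64 + 32 + 16 + 4 + 2 + 1, so 134^119 ≡ 6·30·46·114·76·134 ≡ 111 (mod 149)
y^r · r^s ≡ 127·111 = 14097 ≡ 91 (mod 149)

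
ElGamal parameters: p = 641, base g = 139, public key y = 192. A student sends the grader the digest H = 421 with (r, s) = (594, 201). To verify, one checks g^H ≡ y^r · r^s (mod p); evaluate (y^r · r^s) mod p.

192^2 = 36864 ≡ 327
192^4 ≡ 327^2 = 106929 ≡ 523
192^8 ≡ 523^2 = 273529 ≡ 463
192^16 ≡ 463^2 = 214369 ≡ 275
192^32 ≡ 275^2 = 75625 ≡ 628
192^64 ≡ 628^2 = 394384 ≡ 169
192^128 ≡ 169^2 = 28561 ≡ 357
192^256 ≡ 357^2 = 127449 ≡ 531
192^512 ≡ 531^2 = 281961 ≡ 562
594 = 512 + 64 + 16 + 2, so 192^594 ≡ 562·169·275·327 ≡ 479 (mod 641)
594^2 = 352836 ≡ 286
594^4 ≡ 286^2 = 81796 ≡ 389
594^8 ≡ 389^2 = 151321 ≡ 45
594^16 ≡ 45^2 = 2025 ≡ 102
594^32 ≡ 102^2 = 10404 ≡ 148
594^64 ≡ 148^2 = 21904 ≡ 110
594^128 ≡ 110^2 = 12100 ≡ 562
201 = 128 + 64 + 8 + 1, so 594^201 ≡ 562·110·45·594 ≡ 598 (mod 641)
y^r · r^s ≡ 479·598 = 286442 ≡ 556 (mod 641)

556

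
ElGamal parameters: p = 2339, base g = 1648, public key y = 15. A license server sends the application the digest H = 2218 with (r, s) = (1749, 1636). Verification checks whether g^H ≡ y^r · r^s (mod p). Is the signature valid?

Left side g^H mod p:
1648^2 = 2715904 ≡ 325
1648^4 ≡ 325^2 = 105625 ≡ 370
1648^8 ≡ 370^2 = 136900 ≡ 1238
1648^16 ≡ 1238^2 = 1532644 ≡ 599
1648^32 ≡ 599^2 = 358801 ≡ 934
1648^64 ≡ 934^2 = 872356 ≡ 2248
1648^128 ≡ 2248^2 = 5053504 ≡ 1264
1648^256 ≡ 1264^2 = 1597696 ≡ 159
1648^512 ≡ 159^2 = 25281 ≡ 1891
1648^1024 ≡ 1891^2 = 3575881 ≡ 1889
1648^2048 ≡ 1889^2 = 3568321 ≡ 1346
2218 = 2048 + 128 + 32 + 8 + 2, so 1648^2218 ≡ 1346·1264·934·1238·325 ≡ 471 (mod 2339)
Right side y^r · r^s mod p:
15^2 = 225
15^4 ≡ 225^2 = 50625 ≡ 1506
15^8 ≡ 1506^2 = 2268036 ≡ 1545
15^16 ≡ 1545^2 = 2387025 ≡ 1245
15^32 ≡ 1245^2 = 1550025 ≡ 1607
15^64 ≡ 1607^2 = 2582449 ≡ 193
15^128 ≡ 193^2 = 37249 ≡ 2164
15^256 ≡ 2164^2 = 4682896 ≡ 218
15^512 ≡ 218^2 = 47524 ≡ 744
15^1024 ≡ 744^2 = 553536 ≡ 1532
1749 = 1024 + 512 + 128 + 64 + 16 + 4 + 1, so 15^1749 ≡ 1532·744·2164·193·1245·1506·15 ≡ 1985 (mod 2339)
1749^2 = 3059001 ≡ 1928
1749^4 ≡ 1928^2 = 3717184 ≡ 513
1749^8 ≡ 513^2 = 263169 ≡ 1201
1749^16 ≡ 1201^2 = 1442401 ≡ 1577
1749^32 ≡ 1577^2 = 2486929 ≡ 572
1749^64 ≡ 572^2 = 327184 ≡ 2063
1749^128 ≡ 2063^2 = 4255969 ≡ 1328
1749^256 ≡ 1328^2 = 1763584 ≡ 2317
1749^512 ≡ 2317^2 = 5368489 ≡ 484
1749^1024 ≡ 484^2 = 234256 ≡ 356
1636 = 1024 + 512 + 64 + 32 + 4, so 1749^1636 ≡ 356·484·2063·572·513 ≡ 296 (mod 2339)
1985·296 = 587560 ≡ 471 (mod 2339)
471 ≡ 471 (mod 2339), so the signature is genuine.

valid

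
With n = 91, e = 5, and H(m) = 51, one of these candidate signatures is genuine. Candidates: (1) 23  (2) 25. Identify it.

2

Candidate 1: 23^2 = 529 ≡ 74; 23^4 ≡ 74^2 = 5476 ≡ 16; 5 = 4 + 1, so 23^5 ≡ 16·23 ≡ 4 (mod 91)
Candidate 2: 25^2 = 625 ≡ 79; 25^4 ≡ 79^2 = 6241 ≡ 53; 5 = 4 + 1, so 25^5 ≡ 53·25 ≡ 51 (mod 91)
  → matches H(m) = 51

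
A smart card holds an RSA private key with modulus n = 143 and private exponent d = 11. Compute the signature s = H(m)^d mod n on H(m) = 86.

Squares mod 143: (H(m))^1≡86, (H(m))^2≡103, (H(m))^4≡27, (H(m))^8≡14
11 = 8 + 2 + 1, so (H(m))^11 ≡ 14·103·86 ≡ 31 (mod 143)

31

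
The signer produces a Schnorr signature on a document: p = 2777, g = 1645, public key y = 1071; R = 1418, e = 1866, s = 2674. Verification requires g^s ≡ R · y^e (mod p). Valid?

yes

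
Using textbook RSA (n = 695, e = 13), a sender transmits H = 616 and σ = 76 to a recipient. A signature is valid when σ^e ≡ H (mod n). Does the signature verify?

verifies

Squares mod 695: σ^1≡76, σ^2≡216, σ^4≡91, σ^8≡636
13 = 8 + 4 + 1, so σ^13 ≡ 636·91·76 ≡ 616 (mod 695)
σ^13 mod 695 = 616 matches H.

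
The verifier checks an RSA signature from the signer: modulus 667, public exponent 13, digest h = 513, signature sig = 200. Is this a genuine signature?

forged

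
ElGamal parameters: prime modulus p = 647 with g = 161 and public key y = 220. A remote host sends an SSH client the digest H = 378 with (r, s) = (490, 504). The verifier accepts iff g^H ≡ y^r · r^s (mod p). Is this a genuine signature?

forged

Left side g^H mod p:
161^2 = 25921 ≡ 41
161^4 ≡ 41^2 = 1681 ≡ 387
161^8 ≡ 387^2 = 149769 ≡ 312
161^16 ≡ 312^2 = 97344 ≡ 294
161^32 ≡ 294^2 = 86436 ≡ 385
161^64 ≡ 385^2 = 148225 ≡ 62
161^128 ≡ 62^2 = 3844 ≡ 609
161^256 ≡ 609^2 = 370881 ≡ 150
378 = 256 + 64 + 32 + 16 + 8 + 2, so 161^378 ≡ 150·62·385·294·312·41 ≡ 321 (mod 647)
Right side y^r · r^s mod p:
220^2 = 48400 ≡ 522
220^4 ≡ 522^2 = 272484 ≡ 97
220^8 ≡ 97^2 = 9409 ≡ 351
220^16 ≡ 351^2 = 123201 ≡ 271
220^32 ≡ 271^2 = 73441 ≡ 330
220^64 ≡ 330^2 = 108900 ≡ 204
220^128 ≡ 204^2 = 41616 ≡ 208
220^256 ≡ 208^2 = 43264 ≡ 562
490 = 256 + 128 + 64 + 32 + 8 + 2, so 220^490 ≡ 562·208·204·330·351·522 ≡ 169 (mod 647)
490^2 = 240100 ≡ 63
490^4 ≡ 63^2 = 3969 ≡ 87
490^8 ≡ 87^2 = 7569 ≡ 452
490^16 ≡ 452^2 = 204304 ≡ 499
490^32 ≡ 499^2 = 249001 ≡ 553
490^64 ≡ 553^2 = 305809 ≡ 425
490^128 ≡ 425^2 = 180625 ≡ 112
490^256 ≡ 112^2 = 12544 ≡ 251
504 = 256 + 128 + 64 + 32 + 16 + 8, so 490^504 ≡ 251·112·425·553·499·452 ≡ 450 (mod 647)
169·450 = 76050 ≡ 351 (mod 647)
321 ≠ 351, so verification fails.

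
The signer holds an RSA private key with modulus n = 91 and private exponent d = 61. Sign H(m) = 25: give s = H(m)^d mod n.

(H(m))^2 ≡ 25^2 = 625 ≡ 79
(H(m))^4 ≡ 79^2 = 6241 ≡ 53
(H(m))^8 ≡ 53^2 = 2809 ≡ 79
(H(m))^16 ≡ 79^2 = 6241 ≡ 53
(H(m))^32 ≡ 53^2 = 2809 ≡ 79
61 = 32 + 16 + 8 + 4 + 1, so (H(m))^61 ≡ 79·53·79·53·25 ≡ 25 (mod 91)

25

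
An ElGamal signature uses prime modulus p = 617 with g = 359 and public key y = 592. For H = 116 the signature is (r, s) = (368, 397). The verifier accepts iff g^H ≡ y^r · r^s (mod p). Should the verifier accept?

reject

Left side g^H mod p:
359^116 mod 617 = 8
Right side y^r · r^s mod p:
592^368 mod 617 = 446
368^397 mod 617 = 93
446·93 = 41478 ≡ 139 (mod 617)
8 ≠ 139, so verification fails.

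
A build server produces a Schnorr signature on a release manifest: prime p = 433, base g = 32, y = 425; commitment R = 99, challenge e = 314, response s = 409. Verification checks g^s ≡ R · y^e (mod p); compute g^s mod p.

32^2 = 1024 ≡ 158
32^4 ≡ 158^2 = 24964 ≡ 283
32^8 ≡ 283^2 = 80089 ≡ 417
32^16 ≡ 417^2 = 173889 ≡ 256
32^32 ≡ 256^2 = 65536 ≡ 153
32^64 ≡ 153^2 = 23409 ≡ 27
32^128 ≡ 27^2 = 729 ≡ 296
32^256 ≡ 296^2 = 87616 ≡ 150
409 = 256 + 128 + 16 + 8 + 1, so 32^409 ≡ 150·296·256·417·32 ≡ 274 (mod 433)

274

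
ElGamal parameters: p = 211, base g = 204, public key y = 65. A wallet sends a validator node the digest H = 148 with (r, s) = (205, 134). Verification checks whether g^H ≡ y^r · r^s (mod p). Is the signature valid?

Left side g^H mod p:
204^2 = 41616 ≡ 49
204^4 ≡ 49^2 = 2401 ≡ 80
204^8 ≡ 80^2 = 6400 ≡ 70
204^16 ≡ 70^2 = 4900 ≡ 47
204^32 ≡ 47^2 = 2209 ≡ 99
204^64 ≡ 99^2 = 9801 ≡ 95
204^128 ≡ 95^2 = 9025 ≡ 163
148 = 128 + 16 + 4, so 204^148 ≡ 163·47·80 ≡ 136 (mod 211)
Right side y^r · r^s mod p:
65^2 = 4225 ≡ 5
65^4 ≡ 5^2 = 25
65^8 ≡ 25^2 = 625 ≡ 203
65^16 ≡ 203^2 = 41209 ≡ 64
65^32 ≡ 64^2 = 4096 ≡ 87
65^64 ≡ 87^2 = 7569 ≡ 184
65^128 ≡ 184^2 = 33856 ≡ 96
205 = 128 + 64 + 8 + 4 + 1, so 65^205 ≡ 96·184·203·25·65 ≡ 144 (mod 211)
205^2 = 42025 ≡ 36
205^4 ≡ 36^2 = 1296 ≡ 30
205^8 ≡ 30^2 = 900 ≡ 56
205^16 ≡ 56^2 = 3136 ≡ 182
205^32 ≡ 182^2 = 33124 ≡ 208
205^64 ≡ 208^2 = 43264 ≡ 9
205^128 ≡ 9^2 = 81
134 = 128 + 4 + 2, so 205^134 ≡ 81·30·36 ≡ 126 (mod 211)
144·126 = 18144 ≡ 209 (mod 211)
136 ≠ 209, so verification fails.

invalid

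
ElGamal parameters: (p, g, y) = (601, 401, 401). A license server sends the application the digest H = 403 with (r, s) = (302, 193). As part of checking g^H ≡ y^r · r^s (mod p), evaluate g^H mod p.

422

401^2 = 160801 ≡ 334
401^4 ≡ 334^2 = 111556 ≡ 371
401^8 ≡ 371^2 = 137641 ≡ 12
401^16 ≡ 12^2 = 144
401^32 ≡ 144^2 = 20736 ≡ 302
401^64 ≡ 302^2 = 91204 ≡ 453
401^128 ≡ 453^2 = 205209 ≡ 268
401^256 ≡ 268^2 = 71824 ≡ 305
403 = 256 + 128 + 16 + 2 + 1, so 401^403 ≡ 305·268·144·334·401 ≡ 422 (mod 601)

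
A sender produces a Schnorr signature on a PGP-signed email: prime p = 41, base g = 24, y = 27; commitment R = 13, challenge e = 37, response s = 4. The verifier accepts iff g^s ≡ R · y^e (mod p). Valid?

g^s mod p:
24^2 = 576 ≡ 2
24^4 ≡ 2^2 = 4
R · y^e mod p:
27^2 = 729 ≡ 32
27^4 ≡ 32^2 = 1024 ≡ 40
27^8 ≡ 40^2 = 1600 ≡ 1
27^16 ≡ 1^2 = 1
27^32 ≡ 1^2 = 1
37 = 32 + 4 + 1, so 27^37 ≡ 1·40·27 ≡ 14 (mod 41)
13·14 = 182 ≡ 18 (mod 41)
4 ≠ 18; the check fails.

no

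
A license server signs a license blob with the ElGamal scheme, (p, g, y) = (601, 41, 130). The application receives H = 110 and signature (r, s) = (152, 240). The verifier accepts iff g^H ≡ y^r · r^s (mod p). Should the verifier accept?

Left side g^H mod p:
Squares mod 601: 41^1≡41, 41^2≡479, 41^4≡460, 41^8≡48, 41^16≡501, 41^32≡384, 41^64≡211
110 = 64 + 32 + 8 + 4 + 2, so 41^110 ≡ 211·384·48·460·479 ≡ 244 (mod 601)
Right side y^r · r^s mod p:
Squares mod 601: 130^1≡130, 130^2≡72, 130^4≡376, 130^8≡141, 130^16≡48, 130^32≡501, 130^64≡384, 130^128≡211
152 = 128 + 16 + 8, so 130^152 ≡ 211·48·141 ≡ 72 (mod 601)
Squares mod 601: 152^1≡152, 152^2≡266, 152^4≡439, 152^8≡401, 152^16≡334, 152^32≡371, 152^64≡12, 152^128≡144
240 = 128 + 64 + 32 + 16, so 152^240 ≡ 144·12·371·334 ≡ 314 (mod 601)
72·314 = 22608 ≡ 371 (mod 601)
244 ≠ 371, so verification fails.

reject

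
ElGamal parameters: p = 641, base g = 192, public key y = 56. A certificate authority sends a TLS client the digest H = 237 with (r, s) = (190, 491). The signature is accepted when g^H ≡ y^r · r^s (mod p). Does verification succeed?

Left side g^H mod p:
192^2 = 36864 ≡ 327
192^4 ≡ 327^2 = 106929 ≡ 523
192^8 ≡ 523^2 = 273529 ≡ 463
192^16 ≡ 463^2 = 214369 ≡ 275
192^32 ≡ 275^2 = 75625 ≡ 628
192^64 ≡ 628^2 = 394384 ≡ 169
192^128 ≡ 169^2 = 28561 ≡ 357
237 = 128 + 64 + 32 + 8 + 4 + 1, so 192^237 ≡ 357·169·628·463·523·192 ≡ 181 (mod 641)
Right side y^r · r^s mod p:
56^2 = 3136 ≡ 572
56^4 ≡ 572^2 = 327184 ≡ 274
56^8 ≡ 274^2 = 75076 ≡ 79
56^16 ≡ 79^2 = 6241 ≡ 472
56^32 ≡ 472^2 = 222784 ≡ 357
56^64 ≡ 357^2 = 127449 ≡ 531
56^128 ≡ 531^2 = 281961 ≡ 562
190 = 128 + 32 + 16 + 8 + 4 + 2, so 56^190 ≡ 562·357·472·79·274·572 ≡ 385 (mod 641)
190^2 = 36100 ≡ 204
190^4 ≡ 204^2 = 41616 ≡ 592
190^8 ≡ 592^2 = 350464 ≡ 478
190^16 ≡ 478^2 = 228484 ≡ 288
190^32 ≡ 288^2 = 82944 ≡ 255
190^64 ≡ 255^2 = 65025 ≡ 284
190^128 ≡ 284^2 = 80656 ≡ 531
190^256 ≡ 531^2 = 281961 ≡ 562
491 = 256 + 128 + 64 + 32 + 8 + 2 + 1, so 190^491 ≡ 562·531·284·255·478·204·190 ≡ 132 (mod 641)
385·132 = 50820 ≡ 181 (mod 641)
181 ≡ 181 (mod 641), so the signature is genuine.

passes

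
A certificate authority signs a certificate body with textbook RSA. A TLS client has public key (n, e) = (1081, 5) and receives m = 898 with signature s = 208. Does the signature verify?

verifies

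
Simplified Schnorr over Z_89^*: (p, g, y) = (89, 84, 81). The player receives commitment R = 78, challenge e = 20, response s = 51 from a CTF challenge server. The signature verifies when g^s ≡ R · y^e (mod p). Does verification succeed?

fails

g^s mod p:
84^2 = 7056 ≡ 25
84^4 ≡ 25^2 = 625 ≡ 2
84^8 ≡ 2^2 = 4
84^16 ≡ 4^2 = 16
84^32 ≡ 16^2 = 256 ≡ 78
51 = 32 + 16 + 2 + 1, so 84^51 ≡ 78·16·25·84 ≡ 17 (mod 89)
R · y^e mod p:
81^2 = 6561 ≡ 64
81^4 ≡ 64^2 = 4096 ≡ 2
81^8 ≡ 2^2 = 4
81^16 ≡ 4^2 = 16
20 = 16 + 4, so 81^20 ≡ 16·2 ≡ 32 (mod 89)
78·32 = 2496 ≡ 4 (mod 89)
17 ≠ 4; the check fails.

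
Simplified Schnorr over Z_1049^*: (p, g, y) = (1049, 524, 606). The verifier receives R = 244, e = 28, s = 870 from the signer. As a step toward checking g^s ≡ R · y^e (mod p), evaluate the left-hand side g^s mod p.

524^2 = 274576 ≡ 787
524^4 ≡ 787^2 = 619369 ≡ 459
524^8 ≡ 459^2 = 210681 ≡ 881
524^16 ≡ 881^2 = 776161 ≡ 950
524^32 ≡ 950^2 = 902500 ≡ 360
524^64 ≡ 360^2 = 129600 ≡ 573
524^128 ≡ 573^2 = 328329 ≡ 1041
524^256 ≡ 1041^2 = 1083681 ≡ 64
524^512 ≡ 64^2 = 4096 ≡ 949
870 = 512 + 256 + 64 + 32 + 4 + 2, so 524^870 ≡ 949·64·573·360·459·787 ≡ 585 (mod 1049)

585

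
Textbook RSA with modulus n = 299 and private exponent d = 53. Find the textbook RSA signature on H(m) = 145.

84

(H(m))^53 mod 299 = 84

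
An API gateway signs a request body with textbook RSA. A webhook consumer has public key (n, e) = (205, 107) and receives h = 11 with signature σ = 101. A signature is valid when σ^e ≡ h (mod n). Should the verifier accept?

Squares mod 205: σ^1≡101, σ^2≡156, σ^4≡146, σ^8≡201, σ^16≡16, σ^32≡51, σ^64≡141
107 = 64 + 32 + 8 + 2 + 1, so σ^107 ≡ 141·51·201·156·101 ≡ 11 (mod 205)
Since 11 equals the digest 11, verification succeeds.

accept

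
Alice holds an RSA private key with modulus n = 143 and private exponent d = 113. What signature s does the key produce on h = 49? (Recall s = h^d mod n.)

h^2 ≡ 49^2 = 2401 ≡ 113
h^4 ≡ 113^2 = 12769 ≡ 42
h^8 ≡ 42^2 = 1764 ≡ 48
h^16 ≡ 48^2 = 2304 ≡ 16
h^32 ≡ 16^2 = 256 ≡ 113
h^64 ≡ 113^2 = 12769 ≡ 42
113 = 64 + 32 + 16 + 1, so h^113 ≡ 42·113·16·49 ≡ 4 (mod 143)

4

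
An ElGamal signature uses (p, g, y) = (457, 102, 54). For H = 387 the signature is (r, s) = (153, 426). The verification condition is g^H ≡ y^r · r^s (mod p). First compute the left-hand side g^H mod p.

453

102^2 = 10404 ≡ 350
102^4 ≡ 350^2 = 122500 ≡ 24
102^8 ≡ 24^2 = 576 ≡ 119
102^16 ≡ 119^2 = 14161 ≡ 451
102^32 ≡ 451^2 = 203401 ≡ 36
102^64 ≡ 36^2 = 1296 ≡ 382
102^128 ≡ 382^2 = 145924 ≡ 141
102^256 ≡ 141^2 = 19881 ≡ 230
387 = 256 + 128 + 2 + 1, so 102^387 ≡ 230·141·350·102 ≡ 453 (mod 457)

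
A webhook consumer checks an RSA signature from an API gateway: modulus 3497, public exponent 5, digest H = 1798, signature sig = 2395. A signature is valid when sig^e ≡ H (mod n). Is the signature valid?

sig^5 mod 3497 = 1699
1699 ≠ 1798, so verification fails.

invalid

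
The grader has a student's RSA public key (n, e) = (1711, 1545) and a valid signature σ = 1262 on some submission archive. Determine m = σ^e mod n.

σ^1545 mod 1711 = 1518

1518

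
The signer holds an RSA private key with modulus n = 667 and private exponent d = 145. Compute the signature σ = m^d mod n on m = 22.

390

Squares mod 667: m^1≡22, m^2≡484, m^4≡139, m^8≡645, m^16≡484, m^32≡139, m^64≡645, m^128≡484
145 = 128 + 16 + 1, so m^145 ≡ 484·484·22 ≡ 390 (mod 667)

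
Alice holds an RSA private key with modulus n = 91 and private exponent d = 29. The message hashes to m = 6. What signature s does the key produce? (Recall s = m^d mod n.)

Squares mod 91: m^1≡6, m^2≡36, m^4≡22, m^8≡29, m^16≡22
29 = 16 + 8 + 4 + 1, so m^29 ≡ 22·29·22·6 ≡ 41 (mod 91)

41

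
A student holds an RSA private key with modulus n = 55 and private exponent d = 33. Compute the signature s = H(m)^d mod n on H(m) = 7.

2

(H(m))^2 ≡ 7^2 = 49
(H(m))^4 ≡ 49^2 = 2401 ≡ 36
(H(m))^8 ≡ 36^2 = 1296 ≡ 31
(H(m))^16 ≡ 31^2 = 961 ≡ 26
(H(m))^32 ≡ 26^2 = 676 ≡ 16
33 = 32 + 1, so (H(m))^33 ≡ 16·7 ≡ 2 (mod 55)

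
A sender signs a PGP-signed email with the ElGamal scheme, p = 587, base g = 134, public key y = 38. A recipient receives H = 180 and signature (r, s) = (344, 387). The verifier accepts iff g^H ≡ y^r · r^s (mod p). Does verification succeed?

fails

Left side g^H mod p:
134^2 = 17956 ≡ 346
134^4 ≡ 346^2 = 119716 ≡ 555
134^8 ≡ 555^2 = 308025 ≡ 437
134^16 ≡ 437^2 = 190969 ≡ 194
134^32 ≡ 194^2 = 37636 ≡ 68
134^64 ≡ 68^2 = 4624 ≡ 515
134^128 ≡ 515^2 = 265225 ≡ 488
180 = 128 + 32 + 16 + 4, so 134^180 ≡ 488·68·194·555 ≡ 204 (mod 587)
Right side y^r · r^s mod p:
38^2 = 1444 ≡ 270
38^4 ≡ 270^2 = 72900 ≡ 112
38^8 ≡ 112^2 = 12544 ≡ 217
38^16 ≡ 217^2 = 47089 ≡ 129
38^32 ≡ 129^2 = 16641 ≡ 205
38^64 ≡ 205^2 = 42025 ≡ 348
38^128 ≡ 348^2 = 121104 ≡ 182
38^256 ≡ 182^2 = 33124 ≡ 252
344 = 256 + 64 + 16 + 8, so 38^344 ≡ 252·348·129·217 ≡ 212 (mod 587)
344^2 = 118336 ≡ 349
344^4 ≡ 349^2 = 121801 ≡ 292
344^8 ≡ 292^2 = 85264 ≡ 149
344^16 ≡ 149^2 = 22201 ≡ 482
344^32 ≡ 482^2 = 232324 ≡ 459
344^64 ≡ 459^2 = 210681 ≡ 535
344^128 ≡ 535^2 = 286225 ≡ 356
344^256 ≡ 356^2 = 126736 ≡ 531
387 = 256 + 128 + 2 + 1, so 344^387 ≡ 531·356·349·344 ≡ 319 (mod 587)
212·319 = 67628 ≡ 123 (mod 587)
204 ≠ 123, so verification fails.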